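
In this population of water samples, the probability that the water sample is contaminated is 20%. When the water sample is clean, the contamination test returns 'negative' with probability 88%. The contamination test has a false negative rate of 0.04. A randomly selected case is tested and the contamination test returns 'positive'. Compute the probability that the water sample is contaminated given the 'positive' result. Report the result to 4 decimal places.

Write H for 'the water sample is contaminated'. Prior odds H:¬H = 0.2/0.8 = 0.25000. For the 'positive' outcome, the likelihood ratio is 0.96/0.12 = 8.0000.
Posterior odds = 0.25000 × 8.0000 = 2.0000, so P(H|E) = 2.0000/(1+2.0000) = 0.6667.

P(H | E) ≈ 0.6667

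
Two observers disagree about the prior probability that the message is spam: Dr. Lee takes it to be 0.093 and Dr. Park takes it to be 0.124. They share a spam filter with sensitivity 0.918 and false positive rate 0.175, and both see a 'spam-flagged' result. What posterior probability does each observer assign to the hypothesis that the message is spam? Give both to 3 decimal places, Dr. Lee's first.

Dr. Lee: 0.350; Dr. Park: 0.426

P('+'|H) = 0.918, P('+'|¬H) = 0.175.
Dr. Lee: numerator 0.918·0.093 = 0.085374; evidence = 0.085374+0.175·0.907 = 0.24410; posterior = 0.350.
Dr. Park: numerator 0.918·0.124 = 0.11383; evidence = 0.11383+0.175·0.876 = 0.26713; posterior = 0.426.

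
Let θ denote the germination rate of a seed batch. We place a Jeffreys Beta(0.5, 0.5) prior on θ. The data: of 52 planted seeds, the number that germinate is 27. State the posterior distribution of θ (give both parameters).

Observing 27 successes and 25 failures updates Beta(0.5, 0.5) by adding the success and failure counts to the two shape parameters: α = 0.5+27 = 27.5, β = 0.5+25 = 25.5.

Posterior: Beta(27.5, 25.5)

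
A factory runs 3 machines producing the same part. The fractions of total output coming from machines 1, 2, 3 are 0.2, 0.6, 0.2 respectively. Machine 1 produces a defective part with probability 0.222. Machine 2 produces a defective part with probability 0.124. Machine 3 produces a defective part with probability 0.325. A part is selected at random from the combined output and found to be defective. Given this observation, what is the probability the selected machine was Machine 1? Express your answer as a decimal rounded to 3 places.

P(defective|M1) = 0.222; P(defective|M2) = 0.124; P(defective|M3) = 0.325.
Prior × likelihood for each source: 0.2·0.222=0.04440, 0.6·0.124=0.07440, 0.2·0.325=0.06500. Summing gives P(defective) = 0.18380.
P(Machine 1 | defective) = 0.04440 / 0.18380 = 0.242.

Posterior probability ≈ 0.242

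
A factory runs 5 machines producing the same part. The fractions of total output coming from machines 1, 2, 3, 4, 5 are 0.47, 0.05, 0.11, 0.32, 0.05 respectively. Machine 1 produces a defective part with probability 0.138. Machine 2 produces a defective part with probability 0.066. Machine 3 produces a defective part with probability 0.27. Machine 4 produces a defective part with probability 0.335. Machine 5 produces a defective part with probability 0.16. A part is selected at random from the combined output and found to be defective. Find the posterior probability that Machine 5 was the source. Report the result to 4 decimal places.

Posterior probability ≈ 0.0375

P(defective|M1) = 0.138; P(defective|M2) = 0.066; P(defective|M3) = 0.27; P(defective|M4) = 0.335; P(defective|M5) = 0.16.
Prior × likelihood for each source: 0.47·0.138=0.06486, 0.05·0.066=0.003300, 0.11·0.27=0.02970, 0.32·0.335=0.1072, 0.05·0.16=0.008000. Summing gives P(defective) = 0.21306.
P(Machine 5 | defective) = 0.008000 / 0.21306 = 0.0375.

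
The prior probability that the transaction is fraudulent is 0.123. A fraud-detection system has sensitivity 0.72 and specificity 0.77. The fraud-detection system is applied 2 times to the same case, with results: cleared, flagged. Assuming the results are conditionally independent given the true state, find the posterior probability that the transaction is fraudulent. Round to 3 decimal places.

Posterior P(H) ≈ 0.138

Let H be the event that the transaction is fraudulent; start with P(H) = 0.123. P('flagged'|H) = 0.72, P('flagged'|¬H) = 0.23.
Update on result 1 ('cleared'): P(H) ← 0.28·0.1230 / (0.28·0.1230 + 0.77·0.8770) = 0.034440/0.70973 = 0.0485.
Update on result 2 ('flagged'): P(H) ← 0.72·0.0485 / (0.72·0.0485 + 0.23·0.9515) = 0.034938/0.25378 = 0.1377.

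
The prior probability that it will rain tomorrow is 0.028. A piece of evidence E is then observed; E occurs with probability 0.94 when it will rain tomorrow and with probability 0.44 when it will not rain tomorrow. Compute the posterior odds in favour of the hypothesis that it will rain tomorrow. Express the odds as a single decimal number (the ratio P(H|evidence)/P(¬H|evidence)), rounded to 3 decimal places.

Posterior odds ≈ 0.062

Prior odds = 0.028/(1−0.028) = 0.028807.
Likelihood ratio for E = 0.94/0.44 = 2.1364.
Posterior odds = prior odds × LR = 0.061541.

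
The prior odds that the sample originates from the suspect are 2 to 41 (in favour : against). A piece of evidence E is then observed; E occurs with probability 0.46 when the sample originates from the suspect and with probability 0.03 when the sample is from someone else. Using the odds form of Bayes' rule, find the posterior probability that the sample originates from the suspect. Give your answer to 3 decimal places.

Prior odds = 2/41 = 0.048780. In log-odds, ln(0.048780) = -3.0204.
Add log likelihood ratio: ln(15.333) = 2.7300.
Posterior log-odds = -0.29040, so posterior odds = exp(-0.29040) = 0.74797. Converting, P(H|E) = 0.74797/1.7480 = 0.428.

Posterior probability ≈ 0.428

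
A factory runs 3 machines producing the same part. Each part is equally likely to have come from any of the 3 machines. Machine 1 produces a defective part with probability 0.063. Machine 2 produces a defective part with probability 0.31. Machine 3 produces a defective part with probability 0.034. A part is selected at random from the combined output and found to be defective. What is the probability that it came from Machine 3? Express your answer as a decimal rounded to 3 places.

Posterior probability ≈ 0.084

P(defective|M1) = 0.063; P(defective|M2) = 0.31; P(defective|M3) = 0.034.
Prior × likelihood for each source: 0.333333·0.063=0.02100, 0.333333·0.31=0.1033, 0.333333·0.034=0.01133. Summing gives P(defective) = 0.13567.
P(Machine 3 | defective) = 0.01133 / 0.13567 = 0.084.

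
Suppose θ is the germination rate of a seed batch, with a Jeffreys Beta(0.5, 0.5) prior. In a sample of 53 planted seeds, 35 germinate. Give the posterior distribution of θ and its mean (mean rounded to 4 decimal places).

Posterior: Beta(35.5, 18.5); mean ≈ 0.6574

The binomial likelihood is conjugate to the Beta prior: with 35 successes and 18 failures, the posterior is Beta(0.5+35, 0.5+18) = Beta(35.5, 18.5).
E[θ | data] = 35.5/(35.5+18.5) = 0.6574.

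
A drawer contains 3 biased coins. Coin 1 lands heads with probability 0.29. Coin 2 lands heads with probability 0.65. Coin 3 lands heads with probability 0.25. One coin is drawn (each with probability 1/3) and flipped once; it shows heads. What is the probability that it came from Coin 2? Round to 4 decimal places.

Tabulate prior·likelihood by source: [1] prior 0.333333, lik 0.29, product 0.09667; [2] prior 0.333333, lik 0.65, product 0.2167; [3] prior 0.333333, lik 0.25, product 0.08333.
Normalizing constant = 0.39667; the posterior for Coin 2 is its product over the sum, 0.2167/0.39667 = 0.5462.

Posterior probability ≈ 0.5462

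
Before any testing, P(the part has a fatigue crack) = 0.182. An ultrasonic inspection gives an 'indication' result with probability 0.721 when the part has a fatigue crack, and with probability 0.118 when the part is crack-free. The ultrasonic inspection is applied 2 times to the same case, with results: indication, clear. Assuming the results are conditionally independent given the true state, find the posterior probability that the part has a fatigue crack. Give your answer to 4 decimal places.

Posterior P(H) ≈ 0.3007

Let H be the event that the part has a fatigue crack; start with P(H) = 0.182. P('indication'|H) = 0.721, P('indication'|¬H) = 0.118.
Update on result 1 ('indication'): P(H) ← 0.721·0.1820 / (0.721·0.1820 + 0.118·0.8180) = 0.13122/0.22775 = 0.5762.
Update on result 2 ('clear'): P(H) ← 0.279·0.5762 / (0.279·0.5762 + 0.882·0.4238) = 0.16075/0.53457 = 0.3007.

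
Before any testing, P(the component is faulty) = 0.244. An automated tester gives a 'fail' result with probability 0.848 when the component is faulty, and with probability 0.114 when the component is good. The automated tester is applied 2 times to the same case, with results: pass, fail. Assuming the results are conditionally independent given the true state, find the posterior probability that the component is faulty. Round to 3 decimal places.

With H the event that the component is faulty, the joint likelihood of the observed sequence is P(data|H) = 0.152·0.848 = 0.12890 and P(data|¬H) = 0.886·0.114 = 0.10100.
Bayes: P(H|data) = 0.244·0.12890 / (0.244·0.12890 + 0.756·0.10100) = 0.031451/0.10781 = 0.2917.

Posterior P(H) ≈ 0.292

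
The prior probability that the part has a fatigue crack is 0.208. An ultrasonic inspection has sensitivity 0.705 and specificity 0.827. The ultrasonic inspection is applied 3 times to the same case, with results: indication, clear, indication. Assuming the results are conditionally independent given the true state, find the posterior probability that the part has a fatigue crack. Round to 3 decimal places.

Posterior P(H) ≈ 0.609

With H the event that the part has a fatigue crack, the joint likelihood of the observed sequence is P(data|H) = 0.705·0.295·0.705 = 0.14662 and P(data|¬H) = 0.173·0.827·0.173 = 0.024751.
Bayes: P(H|data) = 0.208·0.14662 / (0.208·0.14662 + 0.792·0.024751) = 0.030497/0.050100 = 0.6087.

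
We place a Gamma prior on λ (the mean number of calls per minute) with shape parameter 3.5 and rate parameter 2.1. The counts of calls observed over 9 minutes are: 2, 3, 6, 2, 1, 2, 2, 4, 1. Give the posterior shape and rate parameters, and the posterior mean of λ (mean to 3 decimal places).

The Poisson likelihood adds the total count to the shape and the number of exposure periods to the rate. Here ∑xᵢ = 23 and n = 9, so shape 3.5→26.5 and rate 2.1→11.1.
E[λ | data] = 26.5/11.1 = 2.387.

Posterior: Gamma(shape=26.5, rate=11.1); mean ≈ 2.387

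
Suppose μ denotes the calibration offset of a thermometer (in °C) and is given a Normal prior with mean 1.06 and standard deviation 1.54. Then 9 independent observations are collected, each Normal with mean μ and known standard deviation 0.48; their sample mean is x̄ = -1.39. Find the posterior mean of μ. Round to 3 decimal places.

Posterior mean ≈ -1.364

With known σ, the Normal prior is conjugate. Weight on the data is w = (n/σ²)/(n/σ² + 1/τ₀²) = 39.0625/(39.0625+0.421656) = 0.98932.
Posterior mean = w·x̄ + (1−w)·μ₀ = 0.98932·-1.39 + 0.010679·1.06 = -1.364.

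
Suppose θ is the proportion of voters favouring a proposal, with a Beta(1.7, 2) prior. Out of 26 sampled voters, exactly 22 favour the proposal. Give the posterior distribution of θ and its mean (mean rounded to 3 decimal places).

Observing 22 successes and 4 failures updates Beta(1.7, 2) by adding the success and failure counts to the two shape parameters: α = 1.7+22 = 23.7, β = 2+4 = 6.
E[θ | data] = 23.7/(23.7+6) = 0.798.

Posterior: Beta(23.7, 6); mean ≈ 0.798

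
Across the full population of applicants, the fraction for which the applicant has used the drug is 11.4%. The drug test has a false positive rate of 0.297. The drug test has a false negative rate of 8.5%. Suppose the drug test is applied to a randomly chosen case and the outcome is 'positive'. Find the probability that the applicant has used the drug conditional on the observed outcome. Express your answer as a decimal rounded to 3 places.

Let H be the event that the applicant has used the drug. P(H) = 0.114, so P(¬H) = 0.886. With E the 'positive' result, P(E|H) = 0.915 and P(E|¬H) = 0.297.
P(E) = 0.915·0.114 + 0.297·0.886 = 0.10431 + 0.26314 = 0.36745.
By Bayes' theorem, P(H|E) = 0.10431 / 0.36745 = 0.284.

P(H | E) ≈ 0.284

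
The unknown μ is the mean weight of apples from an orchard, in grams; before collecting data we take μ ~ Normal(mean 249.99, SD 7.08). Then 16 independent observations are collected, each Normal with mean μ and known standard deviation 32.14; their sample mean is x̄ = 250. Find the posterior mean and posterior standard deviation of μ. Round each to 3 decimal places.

Prior precision 1/τ₀² = 1/7.08² = 0.0199496; data precision n/σ² = 16/32.14² = 0.0154892.
Posterior precision = 0.0199496 + 0.0154892 = 0.0354387, giving posterior SD = 1/√0.0354387 = 5.312.
Posterior mean = (0.0199496·249.99 + 0.0154892·250) / 0.0354387 = 249.994.

Posterior mean ≈ 249.994; posterior SD ≈ 5.312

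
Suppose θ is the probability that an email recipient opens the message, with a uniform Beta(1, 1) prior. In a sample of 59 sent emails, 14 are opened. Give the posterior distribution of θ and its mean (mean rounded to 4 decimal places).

Observing 14 successes and 45 failures updates Beta(1, 1) by adding the success and failure counts to the two shape parameters: α = 1+14 = 15, β = 1+45 = 46.
E[θ | data] = 15/(15+46) = 0.2459.

Posterior: Beta(15, 46); mean ≈ 0.2459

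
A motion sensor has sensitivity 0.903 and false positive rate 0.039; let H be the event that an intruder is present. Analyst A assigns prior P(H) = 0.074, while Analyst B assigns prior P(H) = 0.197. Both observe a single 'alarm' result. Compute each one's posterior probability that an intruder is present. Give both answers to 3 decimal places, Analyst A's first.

Analyst A: 0.649; Analyst B: 0.850

The likelihood ratio for an 'alarm' result is 0.903/0.039 = 23.154.
Analyst A: prior odds 0.074/0.926 = 0.079914; posterior odds 1.8503; posterior probability 0.649.
Analyst B: prior odds 0.197/0.803 = 0.24533; posterior odds 5.6803; posterior probability 0.850.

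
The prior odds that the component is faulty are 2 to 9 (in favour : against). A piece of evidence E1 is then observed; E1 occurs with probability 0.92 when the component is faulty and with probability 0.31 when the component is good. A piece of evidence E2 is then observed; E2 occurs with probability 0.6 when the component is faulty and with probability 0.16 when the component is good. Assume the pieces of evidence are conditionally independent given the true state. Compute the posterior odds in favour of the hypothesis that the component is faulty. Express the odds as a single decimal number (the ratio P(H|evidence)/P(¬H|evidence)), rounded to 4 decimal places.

Prior odds = 2/9 = 0.22222. In log-odds, ln(0.22222) = -1.5041.
Add log likelihood ratios: ln(2.9677) + ln(3.7500) = 2.4096.
Posterior log-odds = 0.90548, so posterior odds = exp(0.90548) = 2.4731.

Posterior odds ≈ 2.4731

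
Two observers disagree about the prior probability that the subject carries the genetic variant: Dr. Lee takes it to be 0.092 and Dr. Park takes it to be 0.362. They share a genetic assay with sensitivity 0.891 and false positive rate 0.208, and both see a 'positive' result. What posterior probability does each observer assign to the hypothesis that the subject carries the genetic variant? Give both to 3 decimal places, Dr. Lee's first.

Dr. Lee: 0.303; Dr. Park: 0.709

The likelihood ratio for a 'positive' result is 0.891/0.208 = 4.2837.
Dr. Lee: prior odds 0.092/0.908 = 0.10132; posterior odds 0.43403; posterior probability 0.303.
Dr. Park: prior odds 0.362/0.638 = 0.56740; posterior odds 2.4305; posterior probability 0.709.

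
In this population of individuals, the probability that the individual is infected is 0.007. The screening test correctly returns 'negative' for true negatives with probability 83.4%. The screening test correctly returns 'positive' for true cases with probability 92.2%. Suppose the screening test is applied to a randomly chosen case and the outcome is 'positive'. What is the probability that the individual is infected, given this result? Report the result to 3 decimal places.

Write H for 'the individual is infected'. Prior odds H:¬H = 0.007/0.993 = 0.0070493. For the 'positive' outcome, the likelihood ratio is 0.922/0.166 = 5.5542.
Posterior odds = 0.0070493 × 5.5542 = 0.039154, so P(H|E) = 0.039154/(1+0.039154) = 0.038.

P(H | E) ≈ 0.038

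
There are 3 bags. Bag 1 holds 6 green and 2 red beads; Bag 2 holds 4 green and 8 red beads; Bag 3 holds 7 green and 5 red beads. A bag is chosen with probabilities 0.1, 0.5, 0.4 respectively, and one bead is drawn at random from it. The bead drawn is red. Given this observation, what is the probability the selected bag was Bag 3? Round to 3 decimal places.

P(red|Bag 1) = 0.25; P(red|Bag 2) = 0.6667; P(red|Bag 3) = 0.4167.
Prior × likelihood for each source: 0.1·0.25=0.02500, 0.5·0.6667=0.3333, 0.4·0.4167=0.1667. Summing gives P(red) = 0.52500.
P(Bag 3 | red) = 0.1667 / 0.52500 = 0.317.

Posterior probability ≈ 0.317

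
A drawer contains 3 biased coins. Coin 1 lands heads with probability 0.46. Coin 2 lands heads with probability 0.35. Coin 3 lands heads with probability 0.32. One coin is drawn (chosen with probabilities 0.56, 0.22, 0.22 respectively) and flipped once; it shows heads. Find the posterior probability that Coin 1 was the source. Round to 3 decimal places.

P(heads|C1) = 0.46; P(heads|C2) = 0.35; P(heads|C3) = 0.32.
Prior × likelihood for each source: 0.56·0.46=0.2576, 0.22·0.35=0.07700, 0.22·0.32=0.07040. Summing gives P(heads) = 0.40500.
P(Coin 1 | heads) = 0.2576 / 0.40500 = 0.636.

Posterior probability ≈ 0.636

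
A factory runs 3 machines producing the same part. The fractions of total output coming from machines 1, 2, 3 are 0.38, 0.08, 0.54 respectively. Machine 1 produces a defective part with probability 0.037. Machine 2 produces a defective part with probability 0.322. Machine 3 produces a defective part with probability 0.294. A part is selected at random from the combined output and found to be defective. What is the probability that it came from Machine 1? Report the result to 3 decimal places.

Posterior probability ≈ 0.071

P(defective|M1) = 0.037; P(defective|M2) = 0.322; P(defective|M3) = 0.294.
Prior × likelihood for each source: 0.38·0.037=0.01406, 0.08·0.322=0.02576, 0.54·0.294=0.1588. Summing gives P(defective) = 0.19858.
P(Machine 1 | defective) = 0.01406 / 0.19858 = 0.071.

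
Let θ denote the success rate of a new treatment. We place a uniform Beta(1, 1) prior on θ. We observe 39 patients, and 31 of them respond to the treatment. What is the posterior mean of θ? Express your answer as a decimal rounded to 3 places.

Posterior mean ≈ 0.780

Observing 31 successes and 8 failures updates Beta(1, 1) by adding the success and failure counts to the two shape parameters: α = 1+31 = 32, β = 1+8 = 9.
Posterior mean = α/(α+β) = 32/41 = 0.780.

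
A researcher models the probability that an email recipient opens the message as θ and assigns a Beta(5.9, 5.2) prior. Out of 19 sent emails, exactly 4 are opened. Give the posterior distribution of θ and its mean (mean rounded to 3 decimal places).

The binomial likelihood is conjugate to the Beta prior: with 4 successes and 15 failures, the posterior is Beta(5.9+4, 5.2+15) = Beta(9.9, 20.2).
Posterior mean = α/(α+β) = 9.9/30.1 = 0.329.

Posterior: Beta(9.9, 20.2); mean ≈ 0.329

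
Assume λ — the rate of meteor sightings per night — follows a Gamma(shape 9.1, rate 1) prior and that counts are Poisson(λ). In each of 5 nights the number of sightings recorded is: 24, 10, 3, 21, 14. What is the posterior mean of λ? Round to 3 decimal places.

Posterior mean ≈ 13.517

Total count ∑xᵢ = 72 over n = 5 nights.
Gamma is conjugate to the Poisson likelihood: posterior is Gamma(shape = 9.1+72 = 81.1, rate = 1+5 = 6).
E[λ | data] = 81.1/6 = 13.517.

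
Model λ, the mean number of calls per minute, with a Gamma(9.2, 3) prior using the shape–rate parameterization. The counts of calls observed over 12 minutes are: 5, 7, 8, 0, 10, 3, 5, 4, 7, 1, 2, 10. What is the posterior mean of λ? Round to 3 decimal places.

Posterior mean ≈ 4.747

Total count ∑xᵢ = 62 over n = 12 minutes.
Gamma is conjugate to the Poisson likelihood: posterior is Gamma(shape = 9.2+62 = 71.2, rate = 3+12 = 15).
Posterior mean = shape/rate = 71.2/15 = 4.747.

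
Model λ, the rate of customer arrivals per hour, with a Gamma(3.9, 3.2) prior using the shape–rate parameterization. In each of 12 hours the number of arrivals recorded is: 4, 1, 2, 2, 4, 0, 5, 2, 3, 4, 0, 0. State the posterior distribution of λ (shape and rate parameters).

Total count ∑xᵢ = 27 over n = 12 hours.
Gamma is conjugate to the Poisson likelihood: posterior is Gamma(shape = 3.9+27 = 30.9, rate = 3.2+12 = 15.2).

Posterior: Gamma(shape=30.9, rate=15.2)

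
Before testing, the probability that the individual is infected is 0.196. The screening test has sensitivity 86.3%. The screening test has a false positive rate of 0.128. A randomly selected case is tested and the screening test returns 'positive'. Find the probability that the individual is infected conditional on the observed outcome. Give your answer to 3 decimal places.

P(H | E) ≈ 0.622

Let H be the event that the individual is infected. P(H) = 0.196, so P(¬H) = 0.804. With E the 'positive' result, P(E|H) = 0.863 and P(E|¬H) = 0.128.
P(E) = 0.863·0.196 + 0.128·0.804 = 0.16915 + 0.10291 = 0.27206.
By Bayes' theorem, P(H|E) = 0.16915 / 0.27206 = 0.622.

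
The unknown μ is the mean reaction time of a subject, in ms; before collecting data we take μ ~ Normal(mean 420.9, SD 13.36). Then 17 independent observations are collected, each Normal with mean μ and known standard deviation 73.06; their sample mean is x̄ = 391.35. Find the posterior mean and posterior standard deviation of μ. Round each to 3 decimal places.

Posterior mean ≈ 410.190; posterior SD ≈ 10.668

Prior precision 1/τ₀² = 1/13.36² = 0.00560257; data precision n/σ² = 17/73.06² = 0.00318485.
Posterior precision = 0.00560257 + 0.00318485 = 0.00878742, giving posterior SD = 1/√0.00878742 = 10.668.
Posterior mean = (0.00560257·420.9 + 0.00318485·391.35) / 0.00878742 = 410.190.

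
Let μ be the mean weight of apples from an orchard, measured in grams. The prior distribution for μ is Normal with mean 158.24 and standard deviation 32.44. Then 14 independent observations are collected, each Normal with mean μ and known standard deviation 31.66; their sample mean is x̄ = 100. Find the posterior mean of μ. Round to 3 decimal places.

Posterior mean ≈ 103.710

With known σ, the Normal prior is conjugate. Weight on the data is w = (n/σ²)/(n/σ² + 1/τ₀²) = 0.0139671/(0.0139671+0.00095025) = 0.93630.
Posterior mean = w·x̄ + (1−w)·μ₀ = 0.93630·100 + 0.063701·158.24 = 103.710.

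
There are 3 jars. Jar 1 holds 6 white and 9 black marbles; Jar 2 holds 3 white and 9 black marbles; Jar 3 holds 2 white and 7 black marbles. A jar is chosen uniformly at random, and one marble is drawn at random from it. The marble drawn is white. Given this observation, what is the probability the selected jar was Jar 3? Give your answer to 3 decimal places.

Posterior probability ≈ 0.255

Tabulate prior·likelihood by source: [1] prior 0.333333, lik 0.4, product 0.1333; [2] prior 0.333333, lik 0.25, product 0.08333; [3] prior 0.333333, lik 0.2222, product 0.07407.
Normalizing constant = 0.29074; the posterior for Jar 3 is its product over the sum, 0.07407/0.29074 = 0.255.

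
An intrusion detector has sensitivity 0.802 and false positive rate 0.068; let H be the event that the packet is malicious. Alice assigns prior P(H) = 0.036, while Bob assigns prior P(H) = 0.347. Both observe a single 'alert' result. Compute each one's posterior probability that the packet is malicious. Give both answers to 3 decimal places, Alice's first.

Alice: 0.306; Bob: 0.862

The likelihood ratio for an 'alert' result is 0.802/0.068 = 11.794.
Alice: prior odds 0.036/0.964 = 0.037344; posterior odds 0.44044; posterior probability 0.306.
Bob: prior odds 0.347/0.653 = 0.53139; posterior odds 6.2673; posterior probability 0.862.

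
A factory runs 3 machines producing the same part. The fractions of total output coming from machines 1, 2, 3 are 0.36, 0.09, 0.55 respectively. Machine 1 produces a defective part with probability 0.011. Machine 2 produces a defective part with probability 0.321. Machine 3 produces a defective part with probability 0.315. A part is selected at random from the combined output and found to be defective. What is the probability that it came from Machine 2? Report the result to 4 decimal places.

Posterior probability ≈ 0.1402

P(defective|M1) = 0.011; P(defective|M2) = 0.321; P(defective|M3) = 0.315.
Prior × likelihood for each source: 0.36·0.011=0.003960, 0.09·0.321=0.02889, 0.55·0.315=0.1733. Summing gives P(defective) = 0.20610.
P(Machine 2 | defective) = 0.02889 / 0.20610 = 0.1402.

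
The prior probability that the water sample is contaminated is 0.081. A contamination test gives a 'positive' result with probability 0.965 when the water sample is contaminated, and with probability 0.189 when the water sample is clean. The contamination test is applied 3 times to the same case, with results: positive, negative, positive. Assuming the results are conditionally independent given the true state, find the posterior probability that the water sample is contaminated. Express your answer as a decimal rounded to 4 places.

Posterior P(H) ≈ 0.0902

Let H be the event that the water sample is contaminated; start with P(H) = 0.081. P('positive'|H) = 0.965, P('positive'|¬H) = 0.189.
Update on result 1 ('positive'): P(H) ← 0.965·0.0810 / (0.965·0.0810 + 0.189·0.9190) = 0.078165/0.25186 = 0.3104.
Update on result 2 ('negative'): P(H) ← 0.035·0.3104 / (0.035·0.3104 + 0.811·0.6896) = 0.010862/0.57016 = 0.0191.
Update on result 3 ('positive'): P(H) ← 0.965·0.0191 / (0.965·0.0191 + 0.189·0.9809) = 0.018385/0.20378 = 0.0902.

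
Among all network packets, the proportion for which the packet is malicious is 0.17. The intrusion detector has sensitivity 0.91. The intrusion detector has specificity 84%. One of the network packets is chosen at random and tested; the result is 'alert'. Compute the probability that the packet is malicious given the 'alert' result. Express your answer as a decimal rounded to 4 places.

Write H for 'the packet is malicious'. Prior odds H:¬H = 0.17/0.83 = 0.20482. For the 'alert' outcome, the likelihood ratio is 0.91/0.16 = 5.6875.
Posterior odds = 0.20482 × 5.6875 = 1.1649, so P(H|E) = 1.1649/(1+1.1649) = 0.5381.

P(H | E) ≈ 0.5381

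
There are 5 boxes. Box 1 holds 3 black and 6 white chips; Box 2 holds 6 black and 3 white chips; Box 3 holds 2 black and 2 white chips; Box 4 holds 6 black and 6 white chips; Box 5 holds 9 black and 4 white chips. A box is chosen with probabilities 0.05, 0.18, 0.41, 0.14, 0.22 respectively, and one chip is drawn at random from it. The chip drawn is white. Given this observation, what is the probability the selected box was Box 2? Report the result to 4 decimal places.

Posterior probability ≈ 0.1376

P(white|Box 1) = 0.6667; P(white|Box 2) = 0.3333; P(white|Box 3) = 0.5; P(white|Box 4) = 0.5; P(white|Box 5) = 0.3077.
Prior × likelihood for each source: 0.05·0.6667=0.03333, 0.18·0.3333=0.06000, 0.41·0.5=0.2050, 0.14·0.5=0.07000, 0.22·0.3077=0.06769. Summing gives P(white) = 0.43603.
P(Box 2 | white) = 0.06000 / 0.43603 = 0.1376.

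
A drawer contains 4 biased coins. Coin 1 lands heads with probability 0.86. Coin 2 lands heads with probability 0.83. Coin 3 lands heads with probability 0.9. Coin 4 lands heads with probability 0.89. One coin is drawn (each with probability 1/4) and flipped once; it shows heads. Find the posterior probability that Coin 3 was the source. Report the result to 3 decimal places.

P(heads|C1) = 0.86; P(heads|C2) = 0.83; P(heads|C3) = 0.9; P(heads|C4) = 0.89.
Prior × likelihood for each source: 0.25·0.86=0.2150, 0.25·0.83=0.2075, 0.25·0.9=0.2250, 0.25·0.89=0.2225. Summing gives P(heads) = 0.87000.
P(Coin 3 | heads) = 0.2250 / 0.87000 = 0.259.

Posterior probability ≈ 0.259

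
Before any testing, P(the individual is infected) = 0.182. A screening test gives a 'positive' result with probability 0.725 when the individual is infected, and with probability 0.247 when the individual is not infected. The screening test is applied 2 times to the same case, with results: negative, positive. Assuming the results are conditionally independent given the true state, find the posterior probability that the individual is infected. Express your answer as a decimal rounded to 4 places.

Posterior P(H) ≈ 0.1926

Let H be the event that the individual is infected; start with P(H) = 0.182. P('positive'|H) = 0.725, P('positive'|¬H) = 0.247.
Update on result 1 ('negative'): P(H) ← 0.275·0.1820 / (0.275·0.1820 + 0.753·0.8180) = 0.050050/0.66600 = 0.0751.
Update on result 2 ('positive'): P(H) ← 0.725·0.0751 / (0.725·0.0751 + 0.247·0.9249) = 0.054484/0.28292 = 0.1926.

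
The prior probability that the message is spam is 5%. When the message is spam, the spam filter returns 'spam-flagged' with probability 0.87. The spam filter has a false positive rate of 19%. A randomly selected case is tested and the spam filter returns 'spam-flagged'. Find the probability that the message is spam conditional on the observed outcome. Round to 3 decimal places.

P(H | E) ≈ 0.194

Let H be the event that the message is spam. P(H) = 0.05, so P(¬H) = 0.95. With E the 'spam-flagged' result, P(E|H) = 0.87 and P(E|¬H) = 0.19.
P(E) = 0.87·0.05 + 0.19·0.95 = 0.043500 + 0.18050 = 0.22400.
By Bayes' theorem, P(H|E) = 0.043500 / 0.22400 = 0.194.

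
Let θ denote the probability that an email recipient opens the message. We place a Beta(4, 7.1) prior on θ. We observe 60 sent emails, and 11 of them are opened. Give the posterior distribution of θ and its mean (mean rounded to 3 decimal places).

Posterior: Beta(15, 56.1); mean ≈ 0.211

Observing 11 successes and 49 failures updates Beta(4, 7.1) by adding the success and failure counts to the two shape parameters: α = 4+11 = 15, β = 7.1+49 = 56.1.
E[θ | data] = 15/(15+56.1) = 0.211.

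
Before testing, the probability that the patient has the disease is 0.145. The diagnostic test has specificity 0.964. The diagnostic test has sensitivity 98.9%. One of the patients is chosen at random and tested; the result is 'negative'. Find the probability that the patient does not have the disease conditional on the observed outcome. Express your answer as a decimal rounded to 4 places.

P(¬H | E) ≈ 0.9981

Write H for 'the patient has the disease'. Prior odds H:¬H = 0.145/0.855 = 0.16959. For the 'negative' outcome, the likelihood ratio is 0.011/0.964 = 0.011411.
Posterior odds = 0.16959 × 0.011411 = 0.0019352, so P(H|E) = 0.0019352/(1+0.0019352) = 0.0019. Then P(¬H|E) = 1 − 0.0019 = 0.9981.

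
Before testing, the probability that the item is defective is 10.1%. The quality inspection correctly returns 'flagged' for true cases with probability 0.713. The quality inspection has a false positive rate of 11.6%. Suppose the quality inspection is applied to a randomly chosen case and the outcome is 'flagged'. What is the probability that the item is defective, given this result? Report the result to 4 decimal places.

P(H | E) ≈ 0.4085

Write H for 'the item is defective'. Prior odds H:¬H = 0.101/0.899 = 0.11235. For the 'flagged' outcome, the likelihood ratio is 0.713/0.116 = 6.1466.
Posterior odds = 0.11235 × 6.1466 = 0.69055, so P(H|E) = 0.69055/(1+0.69055) = 0.4085.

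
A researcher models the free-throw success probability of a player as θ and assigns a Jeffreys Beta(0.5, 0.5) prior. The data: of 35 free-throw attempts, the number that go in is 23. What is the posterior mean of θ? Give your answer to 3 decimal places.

Observing 23 successes and 12 failures updates Beta(0.5, 0.5) by adding the success and failure counts to the two shape parameters: α = 0.5+23 = 23.5, β = 0.5+12 = 12.5.
E[θ | data] = 23.5/(23.5+12.5) = 0.653.

Posterior mean ≈ 0.653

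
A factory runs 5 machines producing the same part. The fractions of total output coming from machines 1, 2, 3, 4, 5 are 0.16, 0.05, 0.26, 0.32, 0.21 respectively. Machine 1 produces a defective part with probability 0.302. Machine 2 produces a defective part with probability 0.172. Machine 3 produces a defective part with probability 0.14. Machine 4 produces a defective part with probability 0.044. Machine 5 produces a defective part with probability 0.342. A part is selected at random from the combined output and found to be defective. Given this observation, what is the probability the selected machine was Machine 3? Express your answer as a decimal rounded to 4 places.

Posterior probability ≈ 0.2031

Tabulate prior·likelihood by source: [1] prior 0.16, lik 0.302, product 0.04832; [2] prior 0.05, lik 0.172, product 0.008600; [3] prior 0.26, lik 0.14, product 0.03640; [4] prior 0.32, lik 0.044, product 0.01408; [5] prior 0.21, lik 0.342, product 0.07182.
Normalizing constant = 0.17922; the posterior for Machine 3 is its product over the sum, 0.03640/0.17922 = 0.2031.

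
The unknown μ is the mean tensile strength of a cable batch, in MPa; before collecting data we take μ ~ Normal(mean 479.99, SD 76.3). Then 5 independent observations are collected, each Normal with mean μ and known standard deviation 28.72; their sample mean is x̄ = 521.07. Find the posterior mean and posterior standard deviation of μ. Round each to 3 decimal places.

Posterior mean ≈ 519.938; posterior SD ≈ 12.666

Prior precision 1/τ₀² = 1/76.3² = 0.00017177; data precision n/σ² = 5/28.72² = 0.00606179.
Posterior precision = 0.00017177 + 0.00606179 = 0.00623356, giving posterior SD = 1/√0.00623356 = 12.666.
Posterior mean = (0.00017177·479.99 + 0.00606179·521.07) / 0.00623356 = 519.938.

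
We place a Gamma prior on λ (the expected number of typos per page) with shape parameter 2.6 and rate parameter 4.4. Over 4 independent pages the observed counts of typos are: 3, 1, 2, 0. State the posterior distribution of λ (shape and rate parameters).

Posterior: Gamma(shape=8.6, rate=8.4)

Total count ∑xᵢ = 6 over n = 4 pages.
Gamma is conjugate to the Poisson likelihood: posterior is Gamma(shape = 2.6+6 = 8.6, rate = 4.4+4 = 8.4).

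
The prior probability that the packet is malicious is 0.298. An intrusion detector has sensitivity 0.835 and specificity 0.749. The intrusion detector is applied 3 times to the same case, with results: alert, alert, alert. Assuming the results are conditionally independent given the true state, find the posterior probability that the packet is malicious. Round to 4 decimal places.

Posterior P(H) ≈ 0.9399

Let H be the event that the packet is malicious; start with P(H) = 0.298. P('alert'|H) = 0.835, P('alert'|¬H) = 0.251.
Update on result 1 ('alert'): P(H) ← 0.835·0.2980 / (0.835·0.2980 + 0.251·0.7020) = 0.24883/0.42503 = 0.5854.
Update on result 2 ('alert'): P(H) ← 0.835·0.5854 / (0.835·0.5854 + 0.251·0.4146) = 0.48884/0.59290 = 0.8245.
Update on result 3 ('alert'): P(H) ← 0.835·0.8245 / (0.835·0.8245 + 0.251·0.1755) = 0.68846/0.73251 = 0.9399.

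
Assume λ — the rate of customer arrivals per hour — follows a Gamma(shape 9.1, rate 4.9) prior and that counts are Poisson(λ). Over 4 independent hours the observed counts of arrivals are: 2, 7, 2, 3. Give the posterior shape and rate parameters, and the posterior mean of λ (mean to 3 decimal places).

Posterior: Gamma(shape=23.1, rate=8.9); mean ≈ 2.596

The Poisson likelihood adds the total count to the shape and the number of exposure periods to the rate. Here ∑xᵢ = 14 and n = 4, so shape 9.1→23.1 and rate 4.9→8.9.
E[λ | data] = 23.1/8.9 = 2.596.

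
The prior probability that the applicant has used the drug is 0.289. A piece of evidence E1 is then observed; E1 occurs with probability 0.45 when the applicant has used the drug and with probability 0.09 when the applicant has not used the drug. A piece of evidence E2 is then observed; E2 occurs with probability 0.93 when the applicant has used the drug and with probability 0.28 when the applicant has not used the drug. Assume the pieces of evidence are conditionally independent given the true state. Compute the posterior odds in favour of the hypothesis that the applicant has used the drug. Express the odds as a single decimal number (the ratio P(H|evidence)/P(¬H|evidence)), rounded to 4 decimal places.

Posterior odds ≈ 6.7503

Prior odds = 0.289/(1−0.289) = 0.40647.
Likelihood ratio for E1 = 0.45/0.09 = 5.0000.
Likelihood ratio for E2 = 0.93/0.28 = 3.3214.
Posterior odds = prior odds × LR₁ × LR₂ = 6.7503.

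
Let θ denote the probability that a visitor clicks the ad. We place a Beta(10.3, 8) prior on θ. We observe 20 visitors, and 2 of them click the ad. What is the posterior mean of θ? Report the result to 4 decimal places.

Posterior mean ≈ 0.3211

The binomial likelihood is conjugate to the Beta prior: with 2 successes and 18 failures, the posterior is Beta(10.3+2, 8+18) = Beta(12.3, 26).
Posterior mean = α/(α+β) = 12.3/38.3 = 0.3211.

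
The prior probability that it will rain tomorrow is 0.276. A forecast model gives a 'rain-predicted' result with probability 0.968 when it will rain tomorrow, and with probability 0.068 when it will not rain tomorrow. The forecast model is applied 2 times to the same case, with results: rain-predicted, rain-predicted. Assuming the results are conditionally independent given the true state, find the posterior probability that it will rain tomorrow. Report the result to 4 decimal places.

With H the event that it will rain tomorrow, the joint likelihood of the observed sequence is P(data|H) = 0.968·0.968 = 0.93702 and P(data|¬H) = 0.068·0.068 = 0.0046240.
Bayes: P(H|data) = 0.276·0.93702 / (0.276·0.93702 + 0.724·0.0046240) = 0.25862/0.26197 = 0.9872.

Posterior P(H) ≈ 0.9872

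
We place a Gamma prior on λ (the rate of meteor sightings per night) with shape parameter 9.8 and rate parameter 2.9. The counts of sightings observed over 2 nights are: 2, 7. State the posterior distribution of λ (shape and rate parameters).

Posterior: Gamma(shape=18.8, rate=4.9)

The Poisson likelihood adds the total count to the shape and the number of exposure periods to the rate. Here ∑xᵢ = 9 and n = 2, so shape 9.8→18.8 and rate 2.9→4.9.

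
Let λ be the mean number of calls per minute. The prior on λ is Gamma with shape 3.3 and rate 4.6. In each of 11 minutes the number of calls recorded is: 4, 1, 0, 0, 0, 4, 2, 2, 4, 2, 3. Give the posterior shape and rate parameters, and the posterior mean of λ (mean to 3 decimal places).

Posterior: Gamma(shape=25.3, rate=15.6); mean ≈ 1.622

Total count ∑xᵢ = 22 over n = 11 minutes.
Gamma is conjugate to the Poisson likelihood: posterior is Gamma(shape = 3.3+22 = 25.3, rate = 4.6+11 = 15.6).
Posterior mean = shape/rate = 25.3/15.6 = 1.622.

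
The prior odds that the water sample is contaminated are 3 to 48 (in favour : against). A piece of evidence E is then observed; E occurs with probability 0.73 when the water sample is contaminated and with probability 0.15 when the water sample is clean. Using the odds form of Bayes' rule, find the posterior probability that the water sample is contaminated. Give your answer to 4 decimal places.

Posterior probability ≈ 0.2332

Prior odds = 3/48 = 0.062500. In log-odds, ln(0.062500) = -2.7726.
Add log likelihood ratio: ln(4.8667) = 1.5824.
Posterior log-odds = -1.1902, so posterior odds = exp(-1.1902) = 0.30417. Converting, P(H|E) = 0.30417/1.3042 = 0.2332.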